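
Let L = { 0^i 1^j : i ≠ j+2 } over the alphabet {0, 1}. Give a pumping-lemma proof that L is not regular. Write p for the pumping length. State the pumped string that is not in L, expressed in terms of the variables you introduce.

Assume L is regular; let p be its pumping constant.
Choose w = 0^p 1^{p+p!-2}. Since p ≠ (p+p!-2)+2 = p+p!, w ∈ L; and |w| ≥ p.
Write w = xyz as guaranteed by the lemma, with |xy| ≤ p and y is nonempty.
Since the first p symbols of w are all 0's and |xy| ≤ p, y lies entirely in the leading 0-block: y = 0^k for some k with 1 ≤ k ≤ p.
Since 1 ≤ k ≤ p, k divides p!; set t = 1 + p!/k. Then xy^t z has p + (p!/k)·k = p + p! copies of 0. Now the 0-count is p+p! and (1-count)+2 = (p+p!-2)+2 = p+p!, so i ≠ j+2 fails. So xy^t z = 0^{p+p!} 1^{p+p!-2} ∉ L.
Contradiction. Therefore L is not regular.

0^{p+p!} 1^{p+p!-2}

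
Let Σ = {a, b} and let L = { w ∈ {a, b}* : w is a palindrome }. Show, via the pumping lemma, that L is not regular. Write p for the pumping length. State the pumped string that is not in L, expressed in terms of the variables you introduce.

Toward a contradiction, assume L is regular with pumping length p.
Take w = a^p b a^p, a palindrome of length 2p+1 ≥ p.
Write w = xyz as guaranteed by the lemma, with |xy| ≤ p and y is nonempty.
Since the first p symbols of w are all a's and |xy| ≤ p, y lies entirely in the leading a-block: y = a^k for some k with 1 ≤ k ≤ p.
Pump with i = 2: xy^2z = a^{p+k} b a^p. Its reverse is a^p b a^{p+k}, which differs from xy^2z since k ≥ 1. So xy^2z is not a palindrome and xy^2z ∉ L.
This is a contradiction; hence L is not regular.

a^{p+k} b a^p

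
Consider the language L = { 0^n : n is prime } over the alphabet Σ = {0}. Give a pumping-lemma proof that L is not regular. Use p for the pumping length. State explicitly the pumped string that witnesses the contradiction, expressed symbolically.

Toward a contradiction, assume L is regular with pumping length p.
Let q be a prime with q ≥ p+2 (infinitely many primes exist), and take w = 0^q ∈ L with |w| = q ≥ p.
Write w = xyz as guaranteed by the lemma, with |xy| ≤ p and y is nonempty.
Then y = 0^k for some k with 1 ≤ k ≤ p.
Since 1 ≤ k ≤ p, |xz| = q-k. Pump with i = q+1: |xy^{q+1}z| = (q-k)+(q+1)k = q+qk = q(1+k), which is composite (both factors ≥ 2). So xy^{q+1}z = 0^{q(1+k)} ∉ L.
This contradicts the pumping lemma, so L is not regular.

0^{q(1+k)}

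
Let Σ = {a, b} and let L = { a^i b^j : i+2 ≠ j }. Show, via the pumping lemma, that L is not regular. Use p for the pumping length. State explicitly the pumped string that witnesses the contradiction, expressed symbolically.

Assume L is regular. Let p be the pumping length given by the pumping lemma.
Choose w = a^p b^{p+p!+2}. Since p ≠ (p+p!+2)-2 = p+p!, w ∈ L; and |w| ≥ p.
Write w = xyz as guaranteed by the lemma, with |xy| ≤ p and |y| > 0.
Because |xy| ≤ p and w begins with p copies of a, we have y = a^k with 1 ≤ k ≤ p.
Since 1 ≤ k ≤ p, k divides p!; set t = 1 + p!/k. Then xy^t z has p + (p!/k)·k = p + p! copies of a. Now the a-count is p+p! and (b-count)-2 = (p+p!+2)-2 = p+p!, so i+2 ≠ j fails. So xy^t z = a^{p+p!} b^{p+p!+2} ∉ L.
This is a contradiction; hence L is not regular.

a^{p+p!} b^{p+p!+2}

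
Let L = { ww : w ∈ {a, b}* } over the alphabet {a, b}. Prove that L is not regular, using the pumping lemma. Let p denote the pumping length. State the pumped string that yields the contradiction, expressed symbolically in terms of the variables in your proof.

Assume L is regular. Let p be the pumping length given by the pumping lemma.
Take w = a^p b^p a^p b^p = uu where u = a^pb^p; then w ∈ L and |w| = 4p ≥ p.
The pumping lemma gives a decomposition w = xyz where |xy| ≤ p and |y| > 0.
The first p characters of w are a's, so xy (and hence y) consists only of a's. Write y = a^k, 1 ≤ k ≤ p.
Pump with i = 2: xy^2z = a^{p+k} b^p a^p b^p, of length 4p+k. Suppose this equals vv. The string starts with a and ends with b, so v does too; thus the boundary between the two copies of v is a b→a transition. There is exactly one such transition, at position 2p+k, so |v| = 2p+k and |vv| = 4p+2k ≠ 4p+k since k ≥ 1. So xy^2z ∉ L.
This contradicts the pumping lemma, so L is not regular.

a^{p+k} b^p a^p b^p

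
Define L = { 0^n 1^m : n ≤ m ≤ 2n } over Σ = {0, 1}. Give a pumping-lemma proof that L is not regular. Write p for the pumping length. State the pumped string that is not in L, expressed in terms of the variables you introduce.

Suppose for contradiction that L is regular, and let p be the pumping length.
Take w = 0^p 1^p ∈ L (since p ≤ p ≤ 2p), with |w| = 2p ≥ p.
The pumping lemma gives a decomposition w = xyz where |xy| ≤ p and |y| > 0.
Because |xy| ≤ p and w begins with p copies of 0, we have y = 0^k with 1 ≤ k ≤ p.
Pump with i = 2: xy^2z = 0^{p+k} 1^p. Now n = p+k > p = m, so the condition n ≤ m fails. Thus xy^2z ∉ L.
Contradiction. Therefore L is not regular.

0^{p+k} 1^p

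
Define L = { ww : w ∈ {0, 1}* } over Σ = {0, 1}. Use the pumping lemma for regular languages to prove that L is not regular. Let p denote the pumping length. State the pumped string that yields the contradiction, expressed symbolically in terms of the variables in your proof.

0^{p+k} 1^p 0^p 1^p

Assume L is regular. Let p be the pumping length given by the pumping lemma.
Take w = 0^p 1^p 0^p 1^p = uu where u = 0^p1^p; then w ∈ L and |w| = 4p ≥ p.
The pumping lemma gives a decomposition w = xyz where |xy| ≤ p and |y| > 0.
The first p characters of w are 0's, so xy (and hence y) consists only of 0's. Write y = 0^k, 1 ≤ k ≤ p.
Pump with i = 2: xy^2z = 0^{p+k} 1^p 0^p 1^p, of length 4p+k. Suppose this equals vv. The string starts with 0 and ends with 1, so v does too; thus the boundary between the two copies of v is a 1→0 transition. There is exactly one such transition, at position 2p+k, so |v| = 2p+k and |vv| = 4p+2k ≠ 4p+k since k ≥ 1. So xy^2z ∉ L.
Contradiction. Therefore L is not regular.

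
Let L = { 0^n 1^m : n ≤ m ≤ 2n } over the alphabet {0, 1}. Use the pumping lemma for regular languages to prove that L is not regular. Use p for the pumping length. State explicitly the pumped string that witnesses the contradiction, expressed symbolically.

0^{p+k} 1^p

Assume L is regular. Let p be the pumping length given by the pumping lemma.
Take w = 0^p 1^p ∈ L (since p ≤ p ≤ 2p), with |w| = 2p ≥ p.
Write w = xyz as guaranteed by the lemma, with |xy| ≤ p and y is nonempty.
Since the first p symbols of w are all 0's and |xy| ≤ p, y lies entirely in the leading 0-block: y = 0^k for some k with 1 ≤ k ≤ p.
Pump with i = 2: xy^2z = 0^{p+k} 1^p. Now n = p+k > p = m, so the condition n ≤ m fails. Thus xy^2z ∉ L.
This contradicts the pumping lemma, so L is not regular.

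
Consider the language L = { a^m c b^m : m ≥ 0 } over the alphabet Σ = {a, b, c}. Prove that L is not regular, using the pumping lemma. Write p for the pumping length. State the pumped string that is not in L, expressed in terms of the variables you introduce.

Toward a contradiction, assume L is regular with pumping length p.
Take w = a^p c b^p ∈ L with |w| = 2p+1 ≥ p.
Write w = xyz as guaranteed by the lemma, with |xy| ≤ p and y is nonempty.
Because |xy| ≤ p and w begins with p copies of a, we have y = a^k with 1 ≤ k ≤ p.
Pump with i = 2: xy^2z = a^{p+k} c b^p, which would require p+k = p. But k ≥ 1, so xy^2z ∉ L.
This is a contradiction; hence L is not regular.

a^{p+k} c b^p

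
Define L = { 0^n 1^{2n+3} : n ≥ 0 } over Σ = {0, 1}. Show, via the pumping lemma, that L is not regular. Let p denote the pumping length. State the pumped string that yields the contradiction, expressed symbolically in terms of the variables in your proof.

0^{p+k} 1^{2p+3}

Assume L is regular. Let p be the pumping length given by the pumping lemma.
Let w = 0^p 1^{2p+3} ∈ L; note |w| = 3p+3 ≥ p.
By the pumping lemma, w = xyz with |xy| ≤ p and |y| > 0.
Since the first p symbols of w are all 0's and |xy| ≤ p, y lies entirely in the leading 0-block: y = 0^k for some k with 1 ≤ k ≤ p.
Pump with i = 2: xy^2z = 0^{p+k} 1^{2p+3}. For this to lie in L we would need 2p+3 = 2(p+k)+3, which forces k = 0. But k ≥ 1, so xy^2z ∉ L.
This contradicts the pumping lemma, so L is not regular.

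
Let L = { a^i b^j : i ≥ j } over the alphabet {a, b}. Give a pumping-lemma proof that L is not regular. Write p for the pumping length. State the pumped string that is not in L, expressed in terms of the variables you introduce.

Assume L is regular; let p be its pumping constant.
Choose w = a^p b^p ∈ L, with |w| = 2p ≥ p.
By the pumping lemma, w = xyz with |xy| ≤ p and y is nonempty.
Because |xy| ≤ p and w begins with p copies of a, we have y = a^k with 1 ≤ k ≤ p.
Consider xy^0z = xz = a^{p-k} b^p. Since k ≥ 1, the a-count p-k is less than p, so i ≥ j fails; thus xz ∉ L.
This is a contradiction; hence L is not regular.

a^{p-k} b^p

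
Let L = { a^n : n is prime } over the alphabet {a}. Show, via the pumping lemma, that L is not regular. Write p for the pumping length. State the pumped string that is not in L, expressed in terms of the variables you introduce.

a^{q(1+k)}

Assume L is regular; let p be its pumping constant.
Let q be a prime with q ≥ p+2 (infinitely many primes exist), and take w = a^q ∈ L with |w| = q ≥ p.
Write w = xyz as guaranteed by the lemma, with |xy| ≤ p and |y| ≥ 1.
Then y = a^k for some k with 1 ≤ k ≤ p.
Since 1 ≤ k ≤ p, |xz| = q-k. Pump with i = q+1: |xy^{q+1}z| = (q-k)+(q+1)k = q+qk = q(1+k), which is composite (both factors ≥ 2). So xy^{q+1}z = a^{q(1+k)} ∉ L.
This contradicts the pumping lemma, so L is not regular.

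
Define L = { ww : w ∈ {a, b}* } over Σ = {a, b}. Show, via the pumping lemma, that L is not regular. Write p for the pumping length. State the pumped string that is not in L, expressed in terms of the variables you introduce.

Toward a contradiction, assume L is regular with pumping length p.
Take w = a^p b^p a^p b^p = uu where u = a^pb^p; then w ∈ L and |w| = 4p ≥ p.
Write w = xyz as guaranteed by the lemma, with |xy| ≤ p and y is nonempty.
Since the first p symbols of w are all a's and |xy| ≤ p, y lies entirely in the leading a-block: y = a^k for some k with 1 ≤ k ≤ p.
Pump with i = 2: xy^2z = a^{p+k} b^p a^p b^p, of length 4p+k. Suppose this equals vv. The string starts with a and ends with b, so v does too; thus the boundary between the two copies of v is a b→a transition. There is exactly one such transition, at position 2p+k, so |v| = 2p+k and |vv| = 4p+2k ≠ 4p+k since k ≥ 1. So xy^2z ∉ L.
Contradiction. Therefore L is not regular.

a^{p+k} b^p a^p b^p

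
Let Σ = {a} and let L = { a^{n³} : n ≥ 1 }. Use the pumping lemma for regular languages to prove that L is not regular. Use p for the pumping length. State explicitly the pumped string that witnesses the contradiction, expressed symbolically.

Assume L is regular. Let p be the pumping length given by the pumping lemma.
Take w = a^{p³} ∈ L with |w| = p³ ≥ p.
By the pumping lemma, w = xyz with |xy| ≤ p and |y| > 0.
Then y = a^k for some k with 1 ≤ k ≤ p.
Pump with i = 2: xy^2z = a^{p³+k}. Since 1 ≤ k ≤ p, p³ < p³+k ≤ p³+p < p³+3p²+3p+1 = (p+1)³, so p³+k is not a perfect cube. So xy^2z ∉ L.
This contradicts the pumping lemma, so L is not regular.

a^{p³+k}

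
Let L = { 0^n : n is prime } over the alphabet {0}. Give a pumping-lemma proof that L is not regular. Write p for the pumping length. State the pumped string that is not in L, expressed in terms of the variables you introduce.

Assume L is regular; let p be its pumping constant.
Let q be a prime with q ≥ p+2 (infinitely many primes exist), and take w = 0^q ∈ L with |w| = q ≥ p.
By the pumping lemma, w = xyz with |xy| ≤ p and y is nonempty.
Then y = 0^k for some k with 1 ≤ k ≤ p.
Since 1 ≤ k ≤ p, |xz| = q-k. Pump with i = q+1: |xy^{q+1}z| = (q-k)+(q+1)k = q+qk = q(1+k), which is composite (both factors ≥ 2). So xy^{q+1}z = 0^{q(1+k)} ∉ L.
This is a contradiction; hence L is not regular.

0^{q(1+k)}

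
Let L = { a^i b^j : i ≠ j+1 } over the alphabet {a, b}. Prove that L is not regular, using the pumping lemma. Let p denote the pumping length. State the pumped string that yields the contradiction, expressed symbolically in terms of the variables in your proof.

a^{p+p!} b^{p+p!-1}

Assume L is regular. Let p be the pumping length given by the pumping lemma.
Choose w = a^p b^{p+p!-1}. Since p ≠ (p+p!-1)+1 = p+p!, w ∈ L; and |w| ≥ p.
By the pumping lemma, w = xyz with |xy| ≤ p and |y| ≥ 1.
Since the first p symbols of w are all a's and |xy| ≤ p, y lies entirely in the leading a-block: y = a^k for some k with 1 ≤ k ≤ p.
Since 1 ≤ k ≤ p, k divides p!; set t = 1 + p!/k. Then xy^t z has p + (p!/k)·k = p + p! copies of a. Now the a-count is p+p! and (b-count)+1 = (p+p!-1)+1 = p+p!, so i ≠ j+1 fails. So xy^t z = a^{p+p!} b^{p+p!-1} ∉ L.
Contradiction. Therefore L is not regular.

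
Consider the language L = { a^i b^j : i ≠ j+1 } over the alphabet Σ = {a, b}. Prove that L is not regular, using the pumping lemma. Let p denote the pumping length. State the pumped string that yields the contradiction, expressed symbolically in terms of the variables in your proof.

Assume L is regular; let p be its pumping constant.
Choose w = a^p b^{p+p!-1}. Since p ≠ (p+p!-1)+1 = p+p!, w ∈ L; and |w| ≥ p.
By the pumping lemma, w = xyz with |xy| ≤ p and y is nonempty.
The first p characters of w are a's, so xy (and hence y) consists only of a's. Write y = a^k, 1 ≤ k ≤ p.
Since 1 ≤ k ≤ p, k divides p!; set t = 1 + p!/k. Then xy^t z has p + (p!/k)·k = p + p! copies of a. Now the a-count is p+p! and (b-count)+1 = (p+p!-1)+1 = p+p!, so i ≠ j+1 fails. So xy^t z = a^{p+p!} b^{p+p!-1} ∉ L.
This contradicts the pumping lemma, so L is not regular.

a^{p+p!} b^{p+p!-1}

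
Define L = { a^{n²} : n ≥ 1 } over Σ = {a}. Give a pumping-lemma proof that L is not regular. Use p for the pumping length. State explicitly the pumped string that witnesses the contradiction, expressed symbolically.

Assume L is regular; let p be its pumping constant.
Take w = a^{p²} ∈ L with |w| = p² ≥ p.
By the pumping lemma, w = xyz with |xy| ≤ p and y is nonempty.
Then y = a^k for some k with 1 ≤ k ≤ p.
Pump with i = 2: xy^2z = a^{p²+k}. Since 1 ≤ k ≤ p, p² < p²+k ≤ p²+p < (p+1)², so p²+k lies strictly between consecutive squares and is not a perfect square. So xy^2z ∉ L.
This is a contradiction; hence L is not regular.

a^{p²+k}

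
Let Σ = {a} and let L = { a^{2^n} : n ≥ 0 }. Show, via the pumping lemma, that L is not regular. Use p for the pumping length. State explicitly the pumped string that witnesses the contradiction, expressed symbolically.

a^{2^p+k}

Assume L is regular; let p be its pumping constant.
Take w = a^{2^p} ∈ L with |w| = 2^p ≥ p.
Write w = xyz as guaranteed by the lemma, with |xy| ≤ p and |y| > 0.
Then y = a^k for some k with 1 ≤ k ≤ p.
Pump with i = 2: xy^2z = a^{2^p+k}. Since 1 ≤ k ≤ p < 2^p, we have 2^p < 2^p+k < 2^{p+1}, so 2^p+k is not a power of 2. So xy^2z ∉ L.
This is a contradiction; hence L is not regular.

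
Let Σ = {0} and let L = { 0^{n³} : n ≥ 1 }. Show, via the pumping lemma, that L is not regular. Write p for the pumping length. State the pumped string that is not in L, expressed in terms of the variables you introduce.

Suppose for contradiction that L is regular, and let p be the pumping length.
Take w = 0^{p³} ∈ L with |w| = p³ ≥ p.
The pumping lemma gives a decomposition w = xyz where |xy| ≤ p and |y| ≥ 1.
Then y = 0^k for some k with 1 ≤ k ≤ p.
Pump with i = 2: xy^2z = 0^{p³+k}. Since 1 ≤ k ≤ p, p³ < p³+k ≤ p³+p < p³+3p²+3p+1 = (p+1)³, so p³+k is not a perfect cube. So xy^2z ∉ L.
This contradicts the pumping lemma, so L is not regular.

0^{p³+k}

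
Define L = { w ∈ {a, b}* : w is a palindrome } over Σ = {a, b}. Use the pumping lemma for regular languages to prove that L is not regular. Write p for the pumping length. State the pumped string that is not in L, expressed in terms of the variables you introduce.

Toward a contradiction, assume L is regular with pumping length p.
Take w = a^p b a^p, a palindrome of length 2p+1 ≥ p.
By the pumping lemma, w = xyz with |xy| ≤ p and |y| > 0.
Because |xy| ≤ p and w begins with p copies of a, we have y = a^k with 1 ≤ k ≤ p.
Pump with i = 2: xy^2z = a^{p+k} b a^p. Its reverse is a^p b a^{p+k}, which differs from xy^2z since k ≥ 1. So xy^2z is not a palindrome and xy^2z ∉ L.
This is a contradiction; hence L is not regular.

a^{p+k} b a^p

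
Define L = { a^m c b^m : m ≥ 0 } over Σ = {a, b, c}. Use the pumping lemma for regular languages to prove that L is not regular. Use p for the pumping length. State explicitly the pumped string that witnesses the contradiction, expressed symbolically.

Assume L is regular. Let p be the pumping length given by the pumping lemma.
Take w = a^p c b^p ∈ L with |w| = 2p+1 ≥ p.
By the pumping lemma, w = xyz with |xy| ≤ p and |y| > 0.
Because |xy| ≤ p and w begins with p copies of a, we have y = a^k with 1 ≤ k ≤ p.
Pump with i = 2: xy^2z = a^{p+k} c b^p, which would require p+k = p. But k ≥ 1, so xy^2z ∉ L.
This is a contradiction; hence L is not regular.

a^{p+k} c b^p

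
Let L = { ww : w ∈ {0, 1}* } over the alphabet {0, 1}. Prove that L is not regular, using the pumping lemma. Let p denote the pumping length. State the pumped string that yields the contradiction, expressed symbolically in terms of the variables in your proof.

0^{p+k} 1^p 0^p 1^p

Suppose for contradiction that L is regular, and let p be the pumping length.
Take w = 0^p 1^p 0^p 1^p = uu where u = 0^p1^p; then w ∈ L and |w| = 4p ≥ p.
The pumping lemma gives a decomposition w = xyz where |xy| ≤ p and y is nonempty.
Since the first p symbols of w are all 0's and |xy| ≤ p, y lies entirely in the leading 0-block: y = 0^k for some k with 1 ≤ k ≤ p.
Pump with i = 2: xy^2z = 0^{p+k} 1^p 0^p 1^p, of length 4p+k. Suppose this equals vv. The string starts with 0 and ends with 1, so v does too; thus the boundary between the two copies of v is a 1→0 transition. There is exactly one such transition, at position 2p+k, so |v| = 2p+k and |vv| = 4p+2k ≠ 4p+k since k ≥ 1. So xy^2z ∉ L.
This contradicts the pumping lemma, so L is not regular.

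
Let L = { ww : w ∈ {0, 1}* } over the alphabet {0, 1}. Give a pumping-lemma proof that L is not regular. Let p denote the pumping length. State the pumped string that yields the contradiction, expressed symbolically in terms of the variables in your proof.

Suppose for contradiction that L is regular, and let p be the pumping length.
Take w = 0^p 1^p 0^p 1^p = uu where u = 0^p1^p; then w ∈ L and |w| = 4p ≥ p.
By the pumping lemma, w = xyz with |xy| ≤ p and |y| ≥ 1.
Since the first p symbols of w are all 0's and |xy| ≤ p, y lies entirely in the leading 0-block: y = 0^k for some k with 1 ≤ k ≤ p.
Pump with i = 2: xy^2z = 0^{p+k} 1^p 0^p 1^p, of length 4p+k. Suppose this equals vv. The string starts with 0 and ends with 1, so v does too; thus the boundary between the two copies of v is a 1→0 transition. There is exactly one such transition, at position 2p+k, so |v| = 2p+k and |vv| = 4p+2k ≠ 4p+k since k ≥ 1. So xy^2z ∉ L.
This is a contradiction; hence L is not regular.

0^{p+k} 1^p 0^p 1^p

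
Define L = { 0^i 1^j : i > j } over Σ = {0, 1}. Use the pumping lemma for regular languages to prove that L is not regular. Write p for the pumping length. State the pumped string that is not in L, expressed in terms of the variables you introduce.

0^{p+1-k} 1^p

Suppose for contradiction that L is regular, and let p be the pumping length.
Choose w = 0^{p+1} 1^p ∈ L, with |w| = 2p+1 ≥ p.
By the pumping lemma, w = xyz with |xy| ≤ p and y is nonempty.
Because |xy| ≤ p and w begins with p copies of 0, we have y = 0^k with 1 ≤ k ≤ p.
Consider xy^0z = xz = 0^{p+1-k} 1^p. Since k ≥ 1, the 0-count p+1-k is at most p, so i > j fails; thus xz ∉ L.
This contradicts the pumping lemma, so L is not regular.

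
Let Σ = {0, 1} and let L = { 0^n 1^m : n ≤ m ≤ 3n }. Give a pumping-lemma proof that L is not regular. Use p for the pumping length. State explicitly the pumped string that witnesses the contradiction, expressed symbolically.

0^{p+k} 1^p

Assume L is regular. Let p be the pumping length given by the pumping lemma.
Take w = 0^p 1^p ∈ L (since p ≤ p ≤ 3p), with |w| = 2p ≥ p.
Write w = xyz as guaranteed by the lemma, with |xy| ≤ p and |y| > 0.
The first p characters of w are 0's, so xy (and hence y) consists only of 0's. Write y = 0^k, 1 ≤ k ≤ p.
Pump with i = 2: xy^2z = 0^{p+k} 1^p. Now n = p+k > p = m, so the condition n ≤ m fails. Thus xy^2z ∉ L.
Contradiction. Therefore L is not regular.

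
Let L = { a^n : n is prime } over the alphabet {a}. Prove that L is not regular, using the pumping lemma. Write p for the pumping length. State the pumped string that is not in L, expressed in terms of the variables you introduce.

Assume L is regular; let p be its pumping constant.
Let q be a prime with q ≥ p+2 (infinitely many primes exist), and take w = a^q ∈ L with |w| = q ≥ p.
Write w = xyz as guaranteed by the lemma, with |xy| ≤ p and |y| ≥ 1.
Then y = a^k for some k with 1 ≤ k ≤ p.
Since 1 ≤ k ≤ p, |xz| = q-k. Pump with i = q+1: |xy^{q+1}z| = (q-k)+(q+1)k = q+qk = q(1+k), which is composite (both factors ≥ 2). So xy^{q+1}z = a^{q(1+k)} ∉ L.
This is a contradiction; hence L is not regular.

a^{q(1+k)}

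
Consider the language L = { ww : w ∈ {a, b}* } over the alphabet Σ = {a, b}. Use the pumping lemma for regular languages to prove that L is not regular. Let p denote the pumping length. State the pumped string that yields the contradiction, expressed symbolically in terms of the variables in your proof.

a^{p+k} b^p a^p b^p

Assume L is regular; let p be its pumping constant.
Take w = a^p b^p a^p b^p = uu where u = a^pb^p; then w ∈ L and |w| = 4p ≥ p.
Write w = xyz as guaranteed by the lemma, with |xy| ≤ p and |y| > 0.
Because |xy| ≤ p and w begins with p copies of a, we have y = a^k with 1 ≤ k ≤ p.
Pump with i = 2: xy^2z = a^{p+k} b^p a^p b^p, of length 4p+k. Suppose this equals vv. The string starts with a and ends with b, so v does too; thus the boundary between the two copies of v is a b→a transition. There is exactly one such transition, at position 2p+k, so |v| = 2p+k and |vv| = 4p+2k ≠ 4p+k since k ≥ 1. So xy^2z ∉ L.
Contradiction. Therefore L is not regular.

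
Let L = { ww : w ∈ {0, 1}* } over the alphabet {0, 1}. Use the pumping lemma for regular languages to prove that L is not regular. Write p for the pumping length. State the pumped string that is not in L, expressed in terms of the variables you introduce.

Toward a contradiction, assume L is regular with pumping length p.
Take w = 0^p 1^p 0^p 1^p = uu where u = 0^p1^p; then w ∈ L and |w| = 4p ≥ p.
The pumping lemma gives a decomposition w = xyz where |xy| ≤ p and |y| > 0.
The first p characters of w are 0's, so xy (and hence y) consists only of 0's. Write y = 0^k, 1 ≤ k ≤ p.
Pump with i = 2: xy^2z = 0^{p+k} 1^p 0^p 1^p, of length 4p+k. Suppose this equals vv. The string starts with 0 and ends with 1, so v does too; thus the boundary between the two copies of v is a 1→0 transition. There is exactly one such transition, at position 2p+k, so |v| = 2p+k and |vv| = 4p+2k ≠ 4p+k since k ≥ 1. So xy^2z ∉ L.
This is a contradiction; hence L is not regular.

0^{p+k} 1^p 0^p 1^p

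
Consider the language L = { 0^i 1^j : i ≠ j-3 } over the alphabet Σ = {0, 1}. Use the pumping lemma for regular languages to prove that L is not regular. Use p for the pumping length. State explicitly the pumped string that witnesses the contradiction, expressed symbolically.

Suppose for contradiction that L is regular, and let p be the pumping length.
Choose w = 0^p 1^{p+p!+3}. Since p ≠ (p+p!+3)-3 = p+p!, w ∈ L; and |w| ≥ p.
By the pumping lemma, w = xyz with |xy| ≤ p and |y| > 0.
Because |xy| ≤ p and w begins with p copies of 0, we have y = 0^k with 1 ≤ k ≤ p.
Since 1 ≤ k ≤ p, k divides p!; set t = 1 + p!/k. Then xy^t z has p + (p!/k)·k = p + p! copies of 0. Now the 0-count is p+p! and (1-count)-3 = (p+p!+3)-3 = p+p!, so i ≠ j-3 fails. So xy^t z = 0^{p+p!} 1^{p+p!+3} ∉ L.
This contradicts the pumping lemma, so L is not regular.

0^{p+p!} 1^{p+p!+3}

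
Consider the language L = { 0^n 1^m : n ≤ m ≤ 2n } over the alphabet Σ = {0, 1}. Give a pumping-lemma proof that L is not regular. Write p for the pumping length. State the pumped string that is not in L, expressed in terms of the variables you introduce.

0^{p+k} 1^p

Assume L is regular; let p be its pumping constant.
Take w = 0^p 1^p ∈ L (since p ≤ p ≤ 2p), with |w| = 2p ≥ p.
Write w = xyz as guaranteed by the lemma, with |xy| ≤ p and y is nonempty.
The first p characters of w are 0's, so xy (and hence y) consists only of 0's. Write y = 0^k, 1 ≤ k ≤ p.
Pump with i = 2: xy^2z = 0^{p+k} 1^p. Now n = p+k > p = m, so the condition n ≤ m fails. Thus xy^2z ∉ L.
Contradiction. Therefore L is not regular.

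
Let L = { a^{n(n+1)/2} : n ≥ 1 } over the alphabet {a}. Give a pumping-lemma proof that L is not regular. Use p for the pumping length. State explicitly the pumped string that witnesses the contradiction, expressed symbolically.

Toward a contradiction, assume L is regular with pumping length p.
Take w = a^{p(p+1)/2} ∈ L with |w| = p(p+1)/2 ≥ p.
By the pumping lemma, w = xyz with |xy| ≤ p and |y| > 0.
Then y = a^k for some k with 1 ≤ k ≤ p.
Pump with i = 2: xy^2z = a^{p(p+1)/2+k}. Since 1 ≤ k ≤ p, p(p+1)/2 < p(p+1)/2+k ≤ p(p+1)/2+p < (p+1)(p+2)/2, so p(p+1)/2+k is strictly between consecutive triangular numbers. So xy^2z ∉ L.
This contradicts the pumping lemma, so L is not regular.

a^{p(p+1)/2+k}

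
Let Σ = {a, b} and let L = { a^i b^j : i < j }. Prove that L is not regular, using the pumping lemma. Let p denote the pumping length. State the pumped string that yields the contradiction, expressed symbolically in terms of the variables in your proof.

a^{p+k} b^{p+1}

Toward a contradiction, assume L is regular with pumping length p.
Choose w = a^p b^{p+1} ∈ L, with |w| = 2p+1 ≥ p.
The pumping lemma gives a decomposition w = xyz where |xy| ≤ p and |y| ≥ 1.
The first p characters of w are a's, so xy (and hence y) consists only of a's. Write y = a^k, 1 ≤ k ≤ p.
Consider xy^2z = a^{p+k} b^{p+1}. Since k ≥ 1, the a-count p+k is at least p+1, so i < j fails; thus xy^2z ∉ L.
This contradicts the pumping lemma, so L is not regular.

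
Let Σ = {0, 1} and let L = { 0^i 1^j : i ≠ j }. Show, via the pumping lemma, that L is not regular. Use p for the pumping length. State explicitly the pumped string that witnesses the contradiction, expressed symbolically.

0^{p+p!} 1^{p+p!}

Suppose for contradiction that L is regular, and let p be the pumping length.
Choose w = 0^p 1^{p+p!}. Since p ≠ p+p!, w ∈ L; and |w| ≥ p.
The pumping lemma gives a decomposition w = xyz where |xy| ≤ p and |y| > 0.
Because |xy| ≤ p and w begins with p copies of 0, we have y = 0^k with 1 ≤ k ≤ p.
Since 1 ≤ k ≤ p, k divides p!; set t = 1 + p!/k. Then xy^t z has p + (p!/k)·k = p + p! copies of 0. Now the 0-count equals the 1-count, so i ≠ j fails. So xy^t z = 0^{p+p!} 1^{p+p!} ∉ L.
This is a contradiction; hence L is not regular.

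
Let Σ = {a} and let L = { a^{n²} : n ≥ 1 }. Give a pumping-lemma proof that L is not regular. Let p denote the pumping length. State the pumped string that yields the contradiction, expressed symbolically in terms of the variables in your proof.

Assume L is regular. Let p be the pumping length given by the pumping lemma.
Take w = a^{p²} ∈ L with |w| = p² ≥ p.
By the pumping lemma, w = xyz with |xy| ≤ p and |y| > 0.
Then y = a^k for some k with 1 ≤ k ≤ p.
Pump with i = 2: xy^2z = a^{p²+k}. Since 1 ≤ k ≤ p, p² < p²+k ≤ p²+p < (p+1)², so p²+k lies strictly between consecutive squares and is not a perfect square. So xy^2z ∉ L.
This contradicts the pumping lemma, so L is not regular.

a^{p²+k}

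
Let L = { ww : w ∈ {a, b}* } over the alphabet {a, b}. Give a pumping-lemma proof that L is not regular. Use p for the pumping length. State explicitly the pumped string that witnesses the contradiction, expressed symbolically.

a^{p+k} b^p a^p b^p

Assume L is regular. Let p be the pumping length given by the pumping lemma.
Take w = a^p b^p a^p b^p = uu where u = a^pb^p; then w ∈ L and |w| = 4p ≥ p.
Write w = xyz as guaranteed by the lemma, with |xy| ≤ p and y is nonempty.
Since the first p symbols of w are all a's and |xy| ≤ p, y lies entirely in the leading a-block: y = a^k for some k with 1 ≤ k ≤ p.
Pump with i = 2: xy^2z = a^{p+k} b^p a^p b^p, of length 4p+k. Suppose this equals vv. The string starts with a and ends with b, so v does too; thus the boundary between the two copies of v is a b→a transition. There is exactly one such transition, at position 2p+k, so |v| = 2p+k and |vv| = 4p+2k ≠ 4p+k since k ≥ 1. So xy^2z ∉ L.
This is a contradiction; hence L is not regular.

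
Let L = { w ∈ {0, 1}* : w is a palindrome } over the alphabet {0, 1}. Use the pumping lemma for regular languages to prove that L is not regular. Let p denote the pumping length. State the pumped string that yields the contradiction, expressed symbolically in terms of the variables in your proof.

Assume L is regular; let p be its pumping constant.
Take w = 0^p 1 0^p, a palindrome of length 2p+1 ≥ p.
By the pumping lemma, w = xyz with |xy| ≤ p and |y| ≥ 1.
Because |xy| ≤ p and w begins with p copies of 0, we have y = 0^k with 1 ≤ k ≤ p.
Pump with i = 2: xy^2z = 0^{p+k} 1 0^p. Its reverse is 0^p 1 0^{p+k}, which differs from xy^2z since k ≥ 1. So xy^2z is not a palindrome and xy^2z ∉ L.
This contradicts the pumping lemma, so L is not regular.

0^{p+k} 1 0^p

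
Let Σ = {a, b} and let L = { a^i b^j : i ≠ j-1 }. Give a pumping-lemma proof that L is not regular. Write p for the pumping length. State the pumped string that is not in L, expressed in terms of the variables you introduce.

Suppose for contradiction that L is regular, and let p be the pumping length.
Choose w = a^p b^{p+p!+1}. Since p ≠ (p+p!+1)-1 = p+p!, w ∈ L; and |w| ≥ p.
The pumping lemma gives a decomposition w = xyz where |xy| ≤ p and y is nonempty.
Since the first p symbols of w are all a's and |xy| ≤ p, y lies entirely in the leading a-block: y = a^k for some k with 1 ≤ k ≤ p.
Since 1 ≤ k ≤ p, k divides p!; set t = 1 + p!/k. Then xy^t z has p + (p!/k)·k = p + p! copies of a. Now the a-count is p+p! and (b-count)-1 = (p+p!+1)-1 = p+p!, so i ≠ j-1 fails. So xy^t z = a^{p+p!} b^{p+p!+1} ∉ L.
Contradiction. Therefore L is not regular.

a^{p+p!} b^{p+p!+1}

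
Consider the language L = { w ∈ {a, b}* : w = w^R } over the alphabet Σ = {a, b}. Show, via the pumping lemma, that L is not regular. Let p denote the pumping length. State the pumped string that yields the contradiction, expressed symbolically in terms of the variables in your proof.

Assume L is regular; let p be its pumping constant.
Take w = a^p b a^p, a palindrome of length 2p+1 ≥ p.
Write w = xyz as guaranteed by the lemma, with |xy| ≤ p and |y| ≥ 1.
Since the first p symbols of w are all a's and |xy| ≤ p, y lies entirely in the leading a-block: y = a^k for some k with 1 ≤ k ≤ p.
Pump with i = 2: xy^2z = a^{p+k} b a^p. Its reverse is a^p b a^{p+k}, which differs from xy^2z since k ≥ 1. So xy^2z is not a palindrome and xy^2z ∉ L.
Contradiction. Therefore L is not regular.

a^{p+k} b a^p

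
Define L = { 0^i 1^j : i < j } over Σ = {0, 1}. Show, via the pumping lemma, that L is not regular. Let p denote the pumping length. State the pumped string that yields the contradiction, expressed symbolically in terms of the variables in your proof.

Assume L is regular; let p be its pumping constant.
Choose w = 0^p 1^{p+1} ∈ L, with |w| = 2p+1 ≥ p.
The pumping lemma gives a decomposition w = xyz where |xy| ≤ p and y is nonempty.
Since the first p symbols of w are all 0's and |xy| ≤ p, y lies entirely in the leading 0-block: y = 0^k for some k with 1 ≤ k ≤ p.
Consider xy^2z = 0^{p+k} 1^{p+1}. Since k ≥ 1, the 0-count p+k is at least p+1, so i < j fails; thus xy^2z ∉ L.
This contradicts the pumping lemma, so L is not regular.

0^{p+k} 1^{p+1}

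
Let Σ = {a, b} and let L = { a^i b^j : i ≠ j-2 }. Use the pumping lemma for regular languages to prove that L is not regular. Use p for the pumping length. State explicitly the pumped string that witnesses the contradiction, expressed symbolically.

Suppose for contradiction that L is regular, and let p be the pumping length.
Choose w = a^p b^{p+p!+2}. Since p ≠ (p+p!+2)-2 = p+p!, w ∈ L; and |w| ≥ p.
By the pumping lemma, w = xyz with |xy| ≤ p and |y| > 0.
The first p characters of w are a's, so xy (and hence y) consists only of a's. Write y = a^k, 1 ≤ k ≤ p.
Since 1 ≤ k ≤ p, k divides p!; set t = 1 + p!/k. Then xy^t z has p + (p!/k)·k = p + p! copies of a. Now the a-count is p+p! and (b-count)-2 = (p+p!+2)-2 = p+p!, so i ≠ j-2 fails. So xy^t z = a^{p+p!} b^{p+p!+2} ∉ L.
This contradicts the pumping lemma, so L is not regular.

a^{p+p!} b^{p+p!+2}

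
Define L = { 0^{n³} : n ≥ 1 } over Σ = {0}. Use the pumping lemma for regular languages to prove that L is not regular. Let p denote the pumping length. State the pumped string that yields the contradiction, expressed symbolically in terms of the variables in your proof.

Toward a contradiction, assume L is regular with pumping length p.
Take w = 0^{p³} ∈ L with |w| = p³ ≥ p.
The pumping lemma gives a decomposition w = xyz where |xy| ≤ p and |y| > 0.
Then y = 0^k for some k with 1 ≤ k ≤ p.
Pump with i = 2: xy^2z = 0^{p³+k}. Since 1 ≤ k ≤ p, p³ < p³+k ≤ p³+p < p³+3p²+3p+1 = (p+1)³, so p³+k is not a perfect cube. So xy^2z ∉ L.
This contradicts the pumping lemma, so L is not regular.

0^{p³+k}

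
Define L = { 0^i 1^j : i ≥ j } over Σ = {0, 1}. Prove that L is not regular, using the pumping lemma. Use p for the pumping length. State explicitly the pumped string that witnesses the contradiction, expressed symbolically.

0^{p-k} 1^p

Assume L is regular; let p be its pumping constant.
Choose w = 0^p 1^p ∈ L, with |w| = 2p ≥ p.
Write w = xyz as guaranteed by the lemma, with |xy| ≤ p and y is nonempty.
Because |xy| ≤ p and w begins with p copies of 0, we have y = 0^k with 1 ≤ k ≤ p.
Consider xy^0z = xz = 0^{p-k} 1^p. Since k ≥ 1, the 0-count p-k is less than p, so i ≥ j fails; thus xz ∉ L.
Contradiction. Therefore L is not regular.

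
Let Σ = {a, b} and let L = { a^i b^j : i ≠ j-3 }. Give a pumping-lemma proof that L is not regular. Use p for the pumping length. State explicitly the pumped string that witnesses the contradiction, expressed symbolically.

Toward a contradiction, assume L is regular with pumping length p.
Choose w = a^p b^{p+p!+3}. Since p ≠ (p+p!+3)-3 = p+p!, w ∈ L; and |w| ≥ p.
The pumping lemma gives a decomposition w = xyz where |xy| ≤ p and y is nonempty.
Because |xy| ≤ p and w begins with p copies of a, we have y = a^k with 1 ≤ k ≤ p.
Since 1 ≤ k ≤ p, k divides p!; set t = 1 + p!/k. Then xy^t z has p + (p!/k)·k = p + p! copies of a. Now the a-count is p+p! and (b-count)-3 = (p+p!+3)-3 = p+p!, so i ≠ j-3 fails. So xy^t z = a^{p+p!} b^{p+p!+3} ∉ L.
Contradiction. Therefore L is not regular.

a^{p+p!} b^{p+p!+3}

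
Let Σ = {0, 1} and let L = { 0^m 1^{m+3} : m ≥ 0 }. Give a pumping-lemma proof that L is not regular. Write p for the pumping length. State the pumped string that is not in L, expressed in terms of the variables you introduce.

0^{p+k} 1^{p+3}

Suppose for contradiction that L is regular, and let p be the pumping length.
Choose w = 0^p 1^{p+3}, which is in L with |w| = 2p+3 ≥ p.
Write w = xyz as guaranteed by the lemma, with |xy| ≤ p and |y| > 0.
Since the first p symbols of w are all 0's and |xy| ≤ p, y lies entirely in the leading 0-block: y = 0^k for some k with 1 ≤ k ≤ p.
Pump with i = 2: xy^2z = 0^{p+k} 1^{p+3}. For this to lie in L we would need p+3 = (p+k)+3, which forces k = 0. But k ≥ 1, so xy^2z ∉ L.
This contradicts the pumping lemma, so L is not regular.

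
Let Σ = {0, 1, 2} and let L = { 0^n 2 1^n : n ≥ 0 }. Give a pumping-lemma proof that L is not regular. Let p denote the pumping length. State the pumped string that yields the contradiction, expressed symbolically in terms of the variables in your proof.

0^{p+k} 2 1^p

Assume L is regular. Let p be the pumping length given by the pumping lemma.
Take w = 0^p 2 1^p ∈ L with |w| = 2p+1 ≥ p.
Write w = xyz as guaranteed by the lemma, with |xy| ≤ p and |y| > 0.
Because |xy| ≤ p and w begins with p copies of 0, we have y = 0^k with 1 ≤ k ≤ p.
Pump with i = 2: xy^2z = 0^{p+k} 2 1^p, which would require p+k = p. But k ≥ 1, so xy^2z ∉ L.
Contradiction. Therefore L is not regular.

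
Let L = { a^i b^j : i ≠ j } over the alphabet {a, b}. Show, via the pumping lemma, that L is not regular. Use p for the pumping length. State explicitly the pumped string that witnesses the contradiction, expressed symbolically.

a^{p+p!} b^{p+p!}

Toward a contradiction, assume L is regular with pumping length p.
Choose w = a^p b^{p+p!}. Since p ≠ p+p!, w ∈ L; and |w| ≥ p.
Write w = xyz as guaranteed by the lemma, with |xy| ≤ p and |y| > 0.
Because |xy| ≤ p and w begins with p copies of a, we have y = a^k with 1 ≤ k ≤ p.
Since 1 ≤ k ≤ p, k divides p!; set t = 1 + p!/k. Then xy^t z has p + (p!/k)·k = p + p! copies of a. Now the a-count equals the b-count, so i ≠ j fails. So xy^t z = a^{p+p!} b^{p+p!} ∉ L.
Contradiction. Therefore L is not regular.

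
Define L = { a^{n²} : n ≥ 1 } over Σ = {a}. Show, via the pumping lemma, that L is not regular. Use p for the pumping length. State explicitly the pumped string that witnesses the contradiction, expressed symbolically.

Assume L is regular. Let p be the pumping length given by the pumping lemma.
Take w = a^{p²} ∈ L with |w| = p² ≥ p.
The pumping lemma gives a decomposition w = xyz where |xy| ≤ p and |y| > 0.
Then y = a^k for some k with 1 ≤ k ≤ p.
Pump with i = 2: xy^2z = a^{p²+k}. Since 1 ≤ k ≤ p, p² < p²+k ≤ p²+p < (p+1)², so p²+k lies strictly between consecutive squares and is not a perfect square. So xy^2z ∉ L.
This contradicts the pumping lemma, so L is not regular.

a^{p²+k}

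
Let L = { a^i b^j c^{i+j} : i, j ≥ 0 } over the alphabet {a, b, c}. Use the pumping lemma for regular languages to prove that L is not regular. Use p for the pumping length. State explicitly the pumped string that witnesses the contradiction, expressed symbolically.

Assume L is regular. Let p be the pumping length given by the pumping lemma.
Take w = a^p b^p c^{2p} ∈ L (with i=j=p, i+j=2p), |w| = 4p ≥ p.
By the pumping lemma, w = xyz with |xy| ≤ p and |y| ≥ 1.
Since the first p symbols of w are all a's and |xy| ≤ p, y lies entirely in the leading a-block: y = a^k for some k with 1 ≤ k ≤ p.
Consider xy^2z = a^{p+k} b^p c^{2p}. Now the a- and b-counts sum to 2p+k, but the c-count is 2p ≠ 2p+k. So xy^2z ∉ L.
Contradiction. Therefore L is not regular.

a^{p+k} b^p c^{2p}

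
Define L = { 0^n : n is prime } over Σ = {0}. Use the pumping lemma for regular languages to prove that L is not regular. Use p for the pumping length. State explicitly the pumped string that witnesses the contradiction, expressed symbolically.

Assume L is regular; let p be its pumping constant.
Let q be a prime with q ≥ p+2 (infinitely many primes exist), and take w = 0^q ∈ L with |w| = q ≥ p.
The pumping lemma gives a decomposition w = xyz where |xy| ≤ p and |y| > 0.
Then y = 0^k for some k with 1 ≤ k ≤ p.
Since 1 ≤ k ≤ p, |xz| = q-k. Pump with i = q+1: |xy^{q+1}z| = (q-k)+(q+1)k = q+qk = q(1+k), which is composite (both factors ≥ 2). So xy^{q+1}z = 0^{q(1+k)} ∉ L.
Contradiction. Therefore L is not regular.

0^{q(1+k)}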